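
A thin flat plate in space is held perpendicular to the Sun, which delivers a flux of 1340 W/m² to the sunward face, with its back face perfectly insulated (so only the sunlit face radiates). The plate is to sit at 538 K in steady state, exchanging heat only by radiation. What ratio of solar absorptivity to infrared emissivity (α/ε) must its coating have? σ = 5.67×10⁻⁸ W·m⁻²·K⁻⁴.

Balance: αS·A = εσ·1A·T⁴ ⇒ α/ε = σT⁴/S.
α/ε = 5.67×10⁻⁸·(538)⁴/1340 = 5.67×10⁻⁸·8.378×10¹⁰/1340.

α/ε ≈ 3.54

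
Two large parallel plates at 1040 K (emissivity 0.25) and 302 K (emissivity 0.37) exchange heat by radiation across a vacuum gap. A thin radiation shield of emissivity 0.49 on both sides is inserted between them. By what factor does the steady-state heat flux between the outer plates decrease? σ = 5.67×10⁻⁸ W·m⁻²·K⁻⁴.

Without shield: q₀ = σΔ(T⁴)/(1/ε₁+1/ε₂−1) with denominator 5.703.
With shield the two gaps are in series; the resistances add: (1/ε₁+1/ε_s−1)+(1/ε_s+1/ε₂−1) = 5.041+3.744 = 8.784.
Heat-flux ratio q₀/q = 8.784/5.703.

factor ≈ 1.54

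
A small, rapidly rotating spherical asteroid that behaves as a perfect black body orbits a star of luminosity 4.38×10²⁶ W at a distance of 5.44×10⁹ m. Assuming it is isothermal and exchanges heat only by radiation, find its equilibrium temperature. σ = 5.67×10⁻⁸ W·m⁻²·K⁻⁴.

T ≈ 1510 K

First find the stellar flux at distance d: S = L/(4πd²) = 4.38×10²⁶/(4π·(5.44×10⁹)²) = 1.178×10⁶ W/m².
For an isothermal sphere, absorbed (1−a)S·πr² = emitted σ·4πr²·T⁴, so T⁴ = (1−a)S/(4σ).
T⁴ = 1.00·1.178×10⁶/(4·5.67×10⁻⁸) = 5.193×10¹² K⁴.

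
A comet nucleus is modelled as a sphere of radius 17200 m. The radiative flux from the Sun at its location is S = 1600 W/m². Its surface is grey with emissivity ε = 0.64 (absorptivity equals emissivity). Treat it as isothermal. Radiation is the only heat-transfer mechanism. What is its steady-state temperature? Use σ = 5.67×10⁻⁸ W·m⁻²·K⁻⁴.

T ≈ 290 K

At equilibrium, absorbed power = emitted power.
Absorbing cross-section = πr² = 9.294×10⁸ m²; emitting surface = 4πr² = 3.718×10⁹ m² (ratio 4).
εS·A_cross = εσ·A_surf·T⁴  ⇒  T⁴ = S/(4σ)   (ε cancels).
T⁴ = 1600/(4·5.67×10⁻⁸) = 7.055×10⁹ K⁴.
T = (7.055×10⁹)^(1/4).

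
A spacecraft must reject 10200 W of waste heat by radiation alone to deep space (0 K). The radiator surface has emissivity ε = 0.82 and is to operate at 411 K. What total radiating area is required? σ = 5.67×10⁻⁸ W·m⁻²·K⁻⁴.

P = εσA T⁴ ⇒ A = P/(εσT⁴).
T⁴ = 2.853×10¹⁰ K⁴.
A = 10200/(0.82 × 5.67×10⁻⁸ × 2.853×10¹⁰).

A ≈ 7.69 m²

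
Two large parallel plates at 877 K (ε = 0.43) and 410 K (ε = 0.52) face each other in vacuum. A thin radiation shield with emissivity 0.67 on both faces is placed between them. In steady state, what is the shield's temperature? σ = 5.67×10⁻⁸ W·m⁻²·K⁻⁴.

T_s ≈ 733 K

In steady state the net flux on the hot side equals that on the cold side.
σ(T₁⁴−T_s⁴)/D₁ = σ(T_s⁴−T₂⁴)/D₂, with D₁ = 1/ε₁+1/ε_s−1 = 2.818, D₂ = 1/ε_s+1/ε₂−1 = 2.416.
Solve for T_s⁴: T_s⁴ = (D₂·T₁⁴ + D₁·T₂⁴)/(D₁+D₂) = 2.882×10¹¹ K⁴.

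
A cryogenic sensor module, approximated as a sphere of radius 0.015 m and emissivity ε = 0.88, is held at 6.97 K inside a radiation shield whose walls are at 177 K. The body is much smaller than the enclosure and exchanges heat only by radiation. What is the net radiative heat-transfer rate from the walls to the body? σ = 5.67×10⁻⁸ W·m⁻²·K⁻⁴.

For a small grey body in a large enclosure: P_net = εσA(T_body⁴ − T_wall⁴).
A = 4πr² = 0.002827 m²; T_body⁴ − T_wall⁴ = 2360 − 9.815×10⁸ = -9.815×10⁸ K⁴.
|P_net| = 0.88·5.67×10⁻⁸·0.002827·9.815×10⁸.

P_net ≈ 0.138 W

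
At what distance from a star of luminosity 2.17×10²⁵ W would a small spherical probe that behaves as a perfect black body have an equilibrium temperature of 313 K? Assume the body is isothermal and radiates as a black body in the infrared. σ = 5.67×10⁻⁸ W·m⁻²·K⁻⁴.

For an isothermal black-emitting sphere, (1−a)S·πr² = σ·4πr²·T⁴ ⇒ S = 4σT⁴/(1−a).
S = 4·5.67×10⁻⁸·(313)⁴/1.00 = 2177 W/m².
Flux falls as S = L/(4πd²), so d = √(L/(4πS)) = √(2.17×10²⁵/(4π·2177)).

d ≈ 2.82×10¹⁰ m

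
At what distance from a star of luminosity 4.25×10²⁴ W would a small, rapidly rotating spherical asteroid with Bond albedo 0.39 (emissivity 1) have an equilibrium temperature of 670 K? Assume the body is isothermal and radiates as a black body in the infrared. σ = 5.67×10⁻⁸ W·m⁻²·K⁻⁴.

d ≈ 2.12×10⁹ m

For an isothermal black-emitting sphere, (1−a)S·πr² = σ·4πr²·T⁴ ⇒ S = 4σT⁴/(1−a).
S = 4·5.67×10⁻⁸·(670)⁴/0.610 = 74920 W/m².
Flux falls as S = L/(4πd²), so d = √(L/(4πS)) = √(4.25×10²⁴/(4π·74920)).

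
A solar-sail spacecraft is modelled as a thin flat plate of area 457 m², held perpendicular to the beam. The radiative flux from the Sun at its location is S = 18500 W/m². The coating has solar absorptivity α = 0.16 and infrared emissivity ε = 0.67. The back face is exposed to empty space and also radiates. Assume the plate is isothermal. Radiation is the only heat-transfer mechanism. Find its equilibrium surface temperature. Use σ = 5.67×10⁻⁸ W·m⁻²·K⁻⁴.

At equilibrium, absorbed power = emitted power.
Absorbing cross-section = A = 457.0 m²; emitting surface = 2A = 914.0 m² (ratio 2).
αS·A_cross = εσ·A_surf·T⁴  ⇒  T⁴ = αS/(ε·2σ).
T⁴ = 0.160·18500/(0.67·2·5.67×10⁻⁸) = 3.896×10¹⁰ K⁴.
T = (3.896×10¹⁰)^(1/4).

T ≈ 444 K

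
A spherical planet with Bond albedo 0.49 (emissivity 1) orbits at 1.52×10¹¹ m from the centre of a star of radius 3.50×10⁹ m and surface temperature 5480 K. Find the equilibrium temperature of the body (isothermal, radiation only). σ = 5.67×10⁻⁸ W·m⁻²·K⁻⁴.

T ≈ 497 K

The star's surface emits σT_*⁴; at distance d the flux is S = σT_*⁴(R_*/d)².
S = 5.67×10⁻⁸·(5480)⁴·(3.50×10⁹/1.52×10¹¹)² = 27110 W/m².
For an isothermal sphere T⁴ = (1−a)S/(4σ) = 6.097×10¹⁰ K⁴.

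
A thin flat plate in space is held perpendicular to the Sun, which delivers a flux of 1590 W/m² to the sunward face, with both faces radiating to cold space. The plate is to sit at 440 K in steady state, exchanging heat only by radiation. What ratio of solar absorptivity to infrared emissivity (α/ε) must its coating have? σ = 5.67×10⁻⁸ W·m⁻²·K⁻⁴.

Balance: αS·A = εσ·2A·T⁴ ⇒ α/ε = 2σT⁴/S.
α/ε = 2·5.67×10⁻⁸·(440)⁴/1590 = 2·5.67×10⁻⁸·3.748×10¹⁰/1590.

α/ε ≈ 2.67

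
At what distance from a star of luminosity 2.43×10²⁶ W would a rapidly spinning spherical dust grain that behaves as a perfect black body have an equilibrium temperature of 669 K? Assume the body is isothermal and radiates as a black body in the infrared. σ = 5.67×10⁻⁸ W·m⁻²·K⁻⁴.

d ≈ 2.06×10¹⁰ m

For an isothermal black-emitting sphere, (1−a)S·πr² = σ·4πr²·T⁴ ⇒ S = 4σT⁴/(1−a).
S = 4·5.67×10⁻⁸·(669)⁴/1.00 = 45430 W/m².
Flux falls as S = L/(4πd²), so d = √(L/(4πS)) = √(2.43×10²⁶/(4π·45430)).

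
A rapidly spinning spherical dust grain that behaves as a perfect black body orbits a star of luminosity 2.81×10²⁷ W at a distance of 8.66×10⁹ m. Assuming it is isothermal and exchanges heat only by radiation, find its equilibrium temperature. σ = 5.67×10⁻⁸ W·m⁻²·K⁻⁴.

First find the stellar flux at distance d: S = L/(4πd²) = 2.81×10²⁷/(4π·(8.66×10⁹)²) = 2.982×10⁶ W/m².
For an isothermal sphere, absorbed (1−a)S·πr² = emitted σ·4πr²·T⁴, so T⁴ = (1−a)S/(4σ).
T⁴ = 1.00·2.982×10⁶/(4·5.67×10⁻⁸) = 1.315×10¹³ K⁴.

T ≈ 1900 K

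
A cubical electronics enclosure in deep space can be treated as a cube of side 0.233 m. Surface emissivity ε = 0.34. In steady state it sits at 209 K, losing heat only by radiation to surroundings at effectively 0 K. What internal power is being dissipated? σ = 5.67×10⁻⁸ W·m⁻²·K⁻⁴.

Steady state: P = εσA T⁴.
A = 6L² = 0.3257 m²; T⁴ = (209)⁴ = 1.908×10⁹ K⁴.
P = 0.34 × 5.67×10⁻⁸ × 0.3257 × 1.908×10⁹.

P ≈ 12.0 W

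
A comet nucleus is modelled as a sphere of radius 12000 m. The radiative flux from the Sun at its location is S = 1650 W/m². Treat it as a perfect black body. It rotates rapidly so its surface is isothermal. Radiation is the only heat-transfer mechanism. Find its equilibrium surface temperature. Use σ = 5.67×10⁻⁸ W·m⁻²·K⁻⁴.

T ≈ 292 K

At equilibrium, absorbed power = emitted power.
Absorbing cross-section = πr² = 4.524×10⁸ m²; emitting surface = 4πr² = 1.810×10⁹ m² (ratio 4).
S·A_cross = εσ·A_surf·T⁴  ⇒  T⁴ = S/(4σ).
T⁴ = 1.00·1650/(4·5.67×10⁻⁸) = 7.275×10⁹ K⁴.
T = (7.275×10⁹)^(1/4).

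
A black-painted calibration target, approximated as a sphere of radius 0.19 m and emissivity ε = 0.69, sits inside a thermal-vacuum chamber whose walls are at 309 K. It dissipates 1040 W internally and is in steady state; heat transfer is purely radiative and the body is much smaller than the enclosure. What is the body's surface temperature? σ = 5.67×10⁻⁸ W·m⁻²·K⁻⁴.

T ≈ 510 K

For a small grey body in a large enclosure, net radiated power = εσA(T⁴ − T_w⁴).
Steady state: P = εσA(T⁴ − T_w⁴) with A = 4πr² = 0.4536 m².
T⁴ = P/(εσA) + T_w⁴ = 1040/(0.69·5.67×10⁻⁸·0.4536) + (309)⁴
    = 5.860×10¹⁰ + 9.117×10⁹ = 6.771×10¹⁰ K⁴.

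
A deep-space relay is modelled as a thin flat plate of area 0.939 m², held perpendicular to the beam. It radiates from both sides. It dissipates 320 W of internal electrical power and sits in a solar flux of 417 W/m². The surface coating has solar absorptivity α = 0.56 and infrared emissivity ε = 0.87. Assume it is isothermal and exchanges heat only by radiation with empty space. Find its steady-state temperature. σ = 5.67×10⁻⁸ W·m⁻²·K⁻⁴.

At steady state, absorbed solar power + internal power = radiated power.
Absorbed: α·S·A_cross = 0.56·417·0.9390 = 219.3 W (cross-section A).
Total input = 219.3 + 320 = 539.3 W.
Radiated: εσ·A_surf·T⁴ with A_surf = 2A = 1.878 m².
T⁴ = 539.3/(0.87·5.67×10⁻⁸·1.878) = 5.821×10⁹ K⁴.

T ≈ 276 K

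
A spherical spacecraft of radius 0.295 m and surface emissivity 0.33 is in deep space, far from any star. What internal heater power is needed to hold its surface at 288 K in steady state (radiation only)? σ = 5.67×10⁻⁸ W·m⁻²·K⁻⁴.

P = εσ·4πr²·T⁴.
4πr² = 1.094 m²; T⁴ = 6.880×10⁹ K⁴.
P = 0.33·5.67×10⁻⁸·1.094·6.880×10⁹.

P ≈ 141 W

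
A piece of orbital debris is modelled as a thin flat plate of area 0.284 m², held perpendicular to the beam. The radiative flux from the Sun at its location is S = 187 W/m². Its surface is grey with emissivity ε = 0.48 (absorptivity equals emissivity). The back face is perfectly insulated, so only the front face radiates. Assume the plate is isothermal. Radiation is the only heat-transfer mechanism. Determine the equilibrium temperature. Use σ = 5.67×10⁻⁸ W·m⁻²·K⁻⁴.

At equilibrium, absorbed power = emitted power.
Absorbing cross-section = A = 0.2840 m²; emitting surface = A = 0.2840 m² (ratio 1).
εS·A_cross = εσ·A_surf·T⁴  ⇒  T⁴ = S/(1σ)   (ε cancels).
T⁴ = 187/(1·5.67×10⁻⁸) = 3.298×10⁹ K⁴.
T = (3.298×10⁹)^(1/4).

T ≈ 240 K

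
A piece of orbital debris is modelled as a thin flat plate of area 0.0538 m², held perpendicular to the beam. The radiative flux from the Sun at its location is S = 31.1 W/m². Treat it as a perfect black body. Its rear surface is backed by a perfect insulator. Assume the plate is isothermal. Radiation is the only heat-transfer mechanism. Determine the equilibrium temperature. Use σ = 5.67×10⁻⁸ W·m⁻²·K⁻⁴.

At equilibrium, absorbed power = emitted power.
Absorbing cross-section = A = 0.05380 m²; emitting surface = A = 0.05380 m² (ratio 1).
S·A_cross = εσ·A_surf·T⁴  ⇒  T⁴ = S/(1σ).
T⁴ = 1.00·31.1/(1·5.67×10⁻⁸) = 5.485×10⁸ K⁴.
T = (5.485×10⁸)^(1/4).

T ≈ 153 K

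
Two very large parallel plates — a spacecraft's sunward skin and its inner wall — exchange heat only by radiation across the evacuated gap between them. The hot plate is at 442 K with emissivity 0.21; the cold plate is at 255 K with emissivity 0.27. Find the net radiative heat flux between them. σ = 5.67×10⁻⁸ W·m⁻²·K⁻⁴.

For two infinite grey parallel plates, q = σ(T₁⁴ − T₂⁴)/(1/ε₁ + 1/ε₂ − 1).
T₁⁴ − T₂⁴ = 3.817×10¹⁰ − 4.228×10⁹ = 3.394×10¹⁰ K⁴.
1/ε₁ + 1/ε₂ − 1 = 4.762 + 3.704 − 1 = 7.466.
q = 5.67×10⁻⁸ × 3.394×10¹⁰ / 7.466.

q ≈ 258 W/m²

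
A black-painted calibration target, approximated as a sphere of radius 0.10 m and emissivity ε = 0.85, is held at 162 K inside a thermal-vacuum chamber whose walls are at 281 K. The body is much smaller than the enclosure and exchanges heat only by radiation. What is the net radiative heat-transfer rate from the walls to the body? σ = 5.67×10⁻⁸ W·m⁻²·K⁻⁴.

For a small grey body in a large enclosure: P_net = εσA(T_body⁴ − T_wall⁴).
A = 4πr² = 0.1257 m²; T_body⁴ − T_wall⁴ = 6.887×10⁸ − 6.235×10⁹ = -5.546×10⁹ K⁴.
|P_net| = 0.85·5.67×10⁻⁸·0.1257·5.546×10⁹.

P_net ≈ 33.6 W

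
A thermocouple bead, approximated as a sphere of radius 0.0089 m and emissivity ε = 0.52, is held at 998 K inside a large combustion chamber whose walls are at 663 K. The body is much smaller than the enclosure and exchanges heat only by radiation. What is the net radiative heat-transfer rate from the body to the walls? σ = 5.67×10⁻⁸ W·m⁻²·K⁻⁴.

For a small grey body in a large enclosure: P_net = εσA(T_body⁴ − T_wall⁴).
A = 4πr² = 9.954×10⁻⁴ m²; T_body⁴ − T_wall⁴ = 9.920×10¹¹ − 1.932×10¹¹ = 7.988×10¹¹ K⁴.
|P_net| = 0.52·5.67×10⁻⁸·9.954×10⁻⁴·7.988×10¹¹.

P_net ≈ 23.4 W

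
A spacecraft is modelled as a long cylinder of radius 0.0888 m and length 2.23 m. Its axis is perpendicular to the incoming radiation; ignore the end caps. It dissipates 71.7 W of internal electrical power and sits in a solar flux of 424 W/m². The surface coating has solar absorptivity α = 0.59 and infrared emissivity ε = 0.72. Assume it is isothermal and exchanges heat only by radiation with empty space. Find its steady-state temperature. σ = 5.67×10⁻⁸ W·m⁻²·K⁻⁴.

At steady state, absorbed solar power + internal power = radiated power.
Absorbed: α·S·A_cross = 0.59·424·0.3960 = 99.08 W (cross-section 2rL).
Total input = 99.08 + 71.7 = 170.8 W.
Radiated: εσ·A_surf·T⁴ with A_surf = 2πrL = 1.244 m².
T⁴ = 170.8/(0.72·5.67×10⁻⁸·1.244) = 3.362×10⁹ K⁴.

T ≈ 241 K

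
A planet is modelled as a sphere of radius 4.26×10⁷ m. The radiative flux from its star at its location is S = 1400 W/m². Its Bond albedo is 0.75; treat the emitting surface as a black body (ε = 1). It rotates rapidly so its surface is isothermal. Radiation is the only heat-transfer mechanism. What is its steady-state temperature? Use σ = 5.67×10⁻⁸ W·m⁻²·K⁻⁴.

At equilibrium, absorbed power = emitted power.
Absorbing cross-section = πr² = 5.701×10¹⁵ m²; emitting surface = 4πr² = 2.280×10¹⁶ m² (ratio 4).
(1−a)S·A_cross = εσ·A_surf·T⁴  ⇒  T⁴ = (1−a)S/(4σ).
T⁴ = 0.250·1400/(4·5.67×10⁻⁸) = 1.543×10⁹ K⁴.
T = (1.543×10⁹)^(1/4).

T ≈ 198 K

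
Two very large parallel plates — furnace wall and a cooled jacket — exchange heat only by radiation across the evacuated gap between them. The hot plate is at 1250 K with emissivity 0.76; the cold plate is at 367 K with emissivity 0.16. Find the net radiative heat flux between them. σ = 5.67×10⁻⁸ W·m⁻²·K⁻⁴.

For two infinite grey parallel plates, q = σ(T₁⁴ − T₂⁴)/(1/ε₁ + 1/ε₂ − 1).
T₁⁴ − T₂⁴ = 2.441×10¹² − 1.814×10¹⁰ = 2.423×10¹² K⁴.
1/ε₁ + 1/ε₂ − 1 = 1.316 + 6.250 − 1 = 6.566.
q = 5.67×10⁻⁸ × 2.423×10¹² / 6.566.

q ≈ 20900 W/m²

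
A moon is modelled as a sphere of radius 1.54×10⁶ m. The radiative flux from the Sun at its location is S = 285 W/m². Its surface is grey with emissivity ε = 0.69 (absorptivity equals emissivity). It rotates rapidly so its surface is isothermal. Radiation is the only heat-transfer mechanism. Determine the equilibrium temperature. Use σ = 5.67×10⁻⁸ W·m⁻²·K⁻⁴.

T ≈ 188 K

At equilibrium, absorbed power = emitted power.
Absorbing cross-section = πr² = 7.451×10¹² m²; emitting surface = 4πr² = 2.980×10¹³ m² (ratio 4).
εS·A_cross = εσ·A_surf·T⁴  ⇒  T⁴ = S/(4σ)   (ε cancels).
T⁴ = 285/(4·5.67×10⁻⁸) = 1.257×10⁹ K⁴.
T = (1.257×10⁹)^(1/4).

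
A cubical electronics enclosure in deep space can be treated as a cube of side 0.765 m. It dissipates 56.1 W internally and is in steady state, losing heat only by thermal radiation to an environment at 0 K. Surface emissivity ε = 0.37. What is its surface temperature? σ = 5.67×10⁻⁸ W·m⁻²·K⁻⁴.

Steady state: internal power = radiated power, P = εσA T⁴.
Radiating area A = 6L² = 3.511 m².
T⁴ = P/(εσA) = 56.1/(0.37·5.67×10⁻⁸·3.511) = 7.616×10⁸ K⁴.
T = (7.616×10⁸)^(1/4).

T ≈ 166 K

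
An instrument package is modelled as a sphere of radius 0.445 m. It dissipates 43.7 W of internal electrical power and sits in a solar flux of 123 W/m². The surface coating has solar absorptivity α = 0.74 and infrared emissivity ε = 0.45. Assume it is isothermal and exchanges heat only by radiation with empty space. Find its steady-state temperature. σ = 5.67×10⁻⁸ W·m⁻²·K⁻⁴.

T ≈ 199 K

At steady state, absorbed solar power + internal power = radiated power.
Absorbed: α·S·A_cross = 0.74·123·0.6221 = 56.62 W (cross-section πr²).
Total input = 56.62 + 43.7 = 100.3 W.
Radiated: εσ·A_surf·T⁴ with A_surf = 4πr² = 2.488 m².
T⁴ = 100.3/(0.45·5.67×10⁻⁸·2.488) = 1.580×10⁹ K⁴.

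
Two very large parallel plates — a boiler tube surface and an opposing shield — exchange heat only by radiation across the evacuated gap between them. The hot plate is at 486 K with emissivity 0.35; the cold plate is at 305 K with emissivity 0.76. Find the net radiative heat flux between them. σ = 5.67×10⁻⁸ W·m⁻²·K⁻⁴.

q ≈ 842 W/m²

For two infinite grey parallel plates, q = σ(T₁⁴ − T₂⁴)/(1/ε₁ + 1/ε₂ − 1).
T₁⁴ − T₂⁴ = 5.579×10¹⁰ − 8.654×10⁹ = 4.713×10¹⁰ K⁴.
1/ε₁ + 1/ε₂ − 1 = 2.857 + 1.316 − 1 = 3.173.
q = 5.67×10⁻⁸ × 4.713×10¹⁰ / 3.173.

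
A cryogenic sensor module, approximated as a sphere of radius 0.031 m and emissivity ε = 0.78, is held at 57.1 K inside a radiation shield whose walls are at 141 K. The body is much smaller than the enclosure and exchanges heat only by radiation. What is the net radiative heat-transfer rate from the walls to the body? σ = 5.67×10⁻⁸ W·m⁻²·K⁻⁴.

For a small grey body in a large enclosure: P_net = εσA(T_body⁴ − T_wall⁴).
A = 4πr² = 0.01208 m²; T_body⁴ − T_wall⁴ = 1.063×10⁷ − 3.953×10⁸ = -3.846×10⁸ K⁴.
|P_net| = 0.78·5.67×10⁻⁸·0.01208·3.846×10⁸.

P_net ≈ 0.205 W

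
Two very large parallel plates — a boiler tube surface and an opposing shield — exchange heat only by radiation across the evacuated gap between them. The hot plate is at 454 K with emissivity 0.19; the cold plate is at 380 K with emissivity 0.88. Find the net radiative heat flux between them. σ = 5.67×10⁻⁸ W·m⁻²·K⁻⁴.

For two infinite grey parallel plates, q = σ(T₁⁴ − T₂⁴)/(1/ε₁ + 1/ε₂ − 1).
T₁⁴ − T₂⁴ = 4.248×10¹⁰ − 2.085×10¹⁰ = 2.163×10¹⁰ K⁴.
1/ε₁ + 1/ε₂ − 1 = 5.263 + 1.136 − 1 = 5.400.
q = 5.67×10⁻⁸ × 2.163×10¹⁰ / 5.400.

q ≈ 227 W/m²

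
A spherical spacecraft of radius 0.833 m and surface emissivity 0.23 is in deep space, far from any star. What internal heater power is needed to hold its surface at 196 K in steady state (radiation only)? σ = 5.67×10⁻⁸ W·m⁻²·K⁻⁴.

P = εσ·4πr²·T⁴.
4πr² = 8.720 m²; T⁴ = 1.476×10⁹ K⁴.
P = 0.23·5.67×10⁻⁸·8.720·1.476×10⁹.

P ≈ 168 W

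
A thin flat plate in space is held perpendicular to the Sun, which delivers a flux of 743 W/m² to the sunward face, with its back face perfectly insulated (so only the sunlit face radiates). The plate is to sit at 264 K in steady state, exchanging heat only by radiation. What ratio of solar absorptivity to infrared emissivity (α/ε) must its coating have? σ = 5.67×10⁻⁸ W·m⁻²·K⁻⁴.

Balance: αS·A = εσ·1A·T⁴ ⇒ α/ε = σT⁴/S.
α/ε = 5.67×10⁻⁸·(264)⁴/743 = 5.67×10⁻⁸·4.858×10⁹/743.

α/ε ≈ 0.371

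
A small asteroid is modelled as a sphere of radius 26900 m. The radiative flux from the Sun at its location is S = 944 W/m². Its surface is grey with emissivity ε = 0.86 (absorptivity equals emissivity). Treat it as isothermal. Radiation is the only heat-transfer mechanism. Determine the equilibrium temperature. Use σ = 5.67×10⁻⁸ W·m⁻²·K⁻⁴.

At equilibrium, absorbed power = emitted power.
Absorbing cross-section = πr² = 2.273×10⁹ m²; emitting surface = 4πr² = 9.093×10⁹ m² (ratio 4).
εS·A_cross = εσ·A_surf·T⁴  ⇒  T⁴ = S/(4σ)   (ε cancels).
T⁴ = 944/(4·5.67×10⁻⁸) = 4.162×10⁹ K⁴.
T = (4.162×10⁹)^(1/4).

T ≈ 254 K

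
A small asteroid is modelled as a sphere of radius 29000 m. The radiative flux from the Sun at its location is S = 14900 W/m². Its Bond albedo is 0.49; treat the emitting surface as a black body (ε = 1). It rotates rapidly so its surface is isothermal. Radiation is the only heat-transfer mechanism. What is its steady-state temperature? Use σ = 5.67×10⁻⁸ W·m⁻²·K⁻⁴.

At equilibrium, absorbed power = emitted power.
Absorbing cross-section = πr² = 2.642×10⁹ m²; emitting surface = 4πr² = 1.057×10¹⁰ m² (ratio 4).
(1−a)S·A_cross = εσ·A_surf·T⁴  ⇒  T⁴ = (1−a)S/(4σ).
T⁴ = 0.510·14900/(4·5.67×10⁻⁸) = 3.351×10¹⁰ K⁴.
T = (3.351×10¹⁰)^(1/4).

T ≈ 428 K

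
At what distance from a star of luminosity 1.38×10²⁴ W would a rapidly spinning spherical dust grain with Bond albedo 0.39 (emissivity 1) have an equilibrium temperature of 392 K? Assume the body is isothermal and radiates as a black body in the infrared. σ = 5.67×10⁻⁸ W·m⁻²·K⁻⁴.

For an isothermal black-emitting sphere, (1−a)S·πr² = σ·4πr²·T⁴ ⇒ S = 4σT⁴/(1−a).
S = 4·5.67×10⁻⁸·(392)⁴/0.610 = 8779 W/m².
Flux falls as S = L/(4πd²), so d = √(L/(4πS)) = √(1.38×10²⁴/(4π·8779)).

d ≈ 3.54×10⁹ m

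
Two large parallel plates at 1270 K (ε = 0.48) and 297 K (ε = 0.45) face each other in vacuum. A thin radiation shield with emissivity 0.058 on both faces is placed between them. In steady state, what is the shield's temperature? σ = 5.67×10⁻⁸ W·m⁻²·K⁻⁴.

In steady state the net flux on the hot side equals that on the cold side.
σ(T₁⁴−T_s⁴)/D₁ = σ(T_s⁴−T₂⁴)/D₂, with D₁ = 1/ε₁+1/ε_s−1 = 18.32, D₂ = 1/ε_s+1/ε₂−1 = 18.46.
Solve for T_s⁴: T_s⁴ = (D₂·T₁⁴ + D₁·T₂⁴)/(D₁+D₂) = 1.310×10¹² K⁴.

T_s ≈ 1070 K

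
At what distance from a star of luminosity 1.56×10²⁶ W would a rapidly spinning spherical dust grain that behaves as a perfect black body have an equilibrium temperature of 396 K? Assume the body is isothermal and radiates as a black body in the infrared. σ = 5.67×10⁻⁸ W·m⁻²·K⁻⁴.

For an isothermal black-emitting sphere, (1−a)S·πr² = σ·4πr²·T⁴ ⇒ S = 4σT⁴/(1−a).
S = 4·5.67×10⁻⁸·(396)⁴/1.00 = 5577 W/m².
Flux falls as S = L/(4πd²), so d = √(L/(4πS)) = √(1.56×10²⁶/(4π·5577)).

d ≈ 4.72×10¹⁰ m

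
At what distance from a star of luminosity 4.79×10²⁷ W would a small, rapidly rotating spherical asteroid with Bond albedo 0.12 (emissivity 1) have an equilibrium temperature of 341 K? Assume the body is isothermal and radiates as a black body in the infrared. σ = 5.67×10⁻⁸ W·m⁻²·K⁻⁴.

For an isothermal black-emitting sphere, (1−a)S·πr² = σ·4πr²·T⁴ ⇒ S = 4σT⁴/(1−a).
S = 4·5.67×10⁻⁸·(341)⁴/0.880 = 3485 W/m².
Flux falls as S = L/(4πd²), so d = √(L/(4πS)) = √(4.79×10²⁷/(4π·3485)).

d ≈ 3.31×10¹¹ m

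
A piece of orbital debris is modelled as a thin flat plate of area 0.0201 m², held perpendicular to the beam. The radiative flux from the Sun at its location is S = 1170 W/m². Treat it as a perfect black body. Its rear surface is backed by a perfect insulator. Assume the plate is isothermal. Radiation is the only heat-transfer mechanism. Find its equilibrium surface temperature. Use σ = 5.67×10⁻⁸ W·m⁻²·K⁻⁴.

At equilibrium, absorbed power = emitted power.
Absorbing cross-section = A = 0.02010 m²; emitting surface = A = 0.02010 m² (ratio 1).
S·A_cross = εσ·A_surf·T⁴  ⇒  T⁴ = S/(1σ).
T⁴ = 1.00·1170/(1·5.67×10⁻⁸) = 2.063×10¹⁰ K⁴.
T = (2.063×10¹⁰)^(1/4).

T ≈ 379 K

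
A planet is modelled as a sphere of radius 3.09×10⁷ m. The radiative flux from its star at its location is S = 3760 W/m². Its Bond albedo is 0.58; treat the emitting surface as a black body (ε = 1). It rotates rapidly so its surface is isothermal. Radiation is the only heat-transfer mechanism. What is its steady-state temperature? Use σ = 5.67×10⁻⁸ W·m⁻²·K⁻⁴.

T ≈ 289 K

At equilibrium, absorbed power = emitted power.
Absorbing cross-section = πr² = 3.000×10¹⁵ m²; emitting surface = 4πr² = 1.200×10¹⁶ m² (ratio 4).
(1−a)S·A_cross = εσ·A_surf·T⁴  ⇒  T⁴ = (1−a)S/(4σ).
T⁴ = 0.420·3760/(4·5.67×10⁻⁸) = 6.963×10⁹ K⁴.
T = (6.963×10⁹)^(1/4).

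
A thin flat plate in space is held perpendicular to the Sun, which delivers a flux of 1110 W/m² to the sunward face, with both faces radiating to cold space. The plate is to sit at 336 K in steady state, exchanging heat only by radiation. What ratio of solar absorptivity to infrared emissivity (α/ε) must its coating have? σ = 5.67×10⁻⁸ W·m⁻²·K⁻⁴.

Balance: αS·A = εσ·2A·T⁴ ⇒ α/ε = 2σT⁴/S.
α/ε = 2·5.67×10⁻⁸·(336)⁴/1110 = 2·5.67×10⁻⁸·1.275×10¹⁰/1110.

α/ε ≈ 1.30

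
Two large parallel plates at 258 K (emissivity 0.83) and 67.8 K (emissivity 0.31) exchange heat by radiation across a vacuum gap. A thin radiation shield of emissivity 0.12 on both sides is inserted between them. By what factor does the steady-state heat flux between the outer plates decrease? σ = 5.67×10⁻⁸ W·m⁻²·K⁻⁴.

factor ≈ 5.57

Without shield: q₀ = σΔ(T⁴)/(1/ε₁+1/ε₂−1) with denominator 3.431.
With shield the two gaps are in series; the resistances add: (1/ε₁+1/ε_s−1)+(1/ε_s+1/ε₂−1) = 8.538+10.56 = 19.10.
Heat-flux ratio q₀/q = 19.10/3.431.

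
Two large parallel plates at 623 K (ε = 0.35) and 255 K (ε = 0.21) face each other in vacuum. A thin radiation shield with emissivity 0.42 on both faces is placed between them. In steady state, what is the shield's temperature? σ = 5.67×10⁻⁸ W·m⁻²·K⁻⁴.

In steady state the net flux on the hot side equals that on the cold side.
σ(T₁⁴−T_s⁴)/D₁ = σ(T_s⁴−T₂⁴)/D₂, with D₁ = 1/ε₁+1/ε_s−1 = 4.238, D₂ = 1/ε_s+1/ε₂−1 = 6.143.
Solve for T_s⁴: T_s⁴ = (D₂·T₁⁴ + D₁·T₂⁴)/(D₁+D₂) = 9.087×10¹⁰ K⁴.

T_s ≈ 549 K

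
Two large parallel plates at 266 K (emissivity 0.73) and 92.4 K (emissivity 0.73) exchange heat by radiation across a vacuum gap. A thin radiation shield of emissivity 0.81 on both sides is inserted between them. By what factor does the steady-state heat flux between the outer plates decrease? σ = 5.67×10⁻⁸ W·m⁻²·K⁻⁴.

factor ≈ 1.84

Without shield: q₀ = σΔ(T⁴)/(1/ε₁+1/ε₂−1) with denominator 1.740.
With shield the two gaps are in series; the resistances add: (1/ε₁+1/ε_s−1)+(1/ε_s+1/ε₂−1) = 1.604+1.604 = 3.209.
Heat-flux ratio q₀/q = 3.209/1.740.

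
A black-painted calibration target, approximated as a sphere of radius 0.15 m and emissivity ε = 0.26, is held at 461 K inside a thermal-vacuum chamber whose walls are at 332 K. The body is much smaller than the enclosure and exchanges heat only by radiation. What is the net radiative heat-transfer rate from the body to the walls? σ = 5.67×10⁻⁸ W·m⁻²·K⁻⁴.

P_net ≈ 138 W

For a small grey body in a large enclosure: P_net = εσA(T_body⁴ − T_wall⁴).
A = 4πr² = 0.2827 m²; T_body⁴ − T_wall⁴ = 4.517×10¹⁰ − 1.215×10¹⁰ = 3.302×10¹⁰ K⁴.
|P_net| = 0.26·5.67×10⁻⁸·0.2827·3.302×10¹⁰.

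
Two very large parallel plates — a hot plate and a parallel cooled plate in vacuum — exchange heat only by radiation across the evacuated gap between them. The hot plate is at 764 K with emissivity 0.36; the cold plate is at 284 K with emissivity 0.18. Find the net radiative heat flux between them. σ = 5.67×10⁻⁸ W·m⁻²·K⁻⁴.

For two infinite grey parallel plates, q = σ(T₁⁴ − T₂⁴)/(1/ε₁ + 1/ε₂ − 1).
T₁⁴ − T₂⁴ = 3.407×10¹¹ − 6.505×10⁹ = 3.342×10¹¹ K⁴.
1/ε₁ + 1/ε₂ − 1 = 2.778 + 5.556 − 1 = 7.333.
q = 5.67×10⁻⁸ × 3.342×10¹¹ / 7.333.

q ≈ 2580 W/m²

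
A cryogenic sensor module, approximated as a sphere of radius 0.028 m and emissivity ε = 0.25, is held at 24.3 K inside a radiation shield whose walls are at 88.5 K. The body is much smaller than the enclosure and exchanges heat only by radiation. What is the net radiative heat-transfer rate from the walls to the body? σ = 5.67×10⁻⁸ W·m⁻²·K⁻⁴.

P_net ≈ 0.00852 W

For a small grey body in a large enclosure: P_net = εσA(T_body⁴ − T_wall⁴).
A = 4πr² = 0.009852 m²; T_body⁴ − T_wall⁴ = 3.487×10⁵ − 6.134×10⁷ = -6.100×10⁷ K⁴.
|P_net| = 0.25·5.67×10⁻⁸·0.009852·6.100×10⁷.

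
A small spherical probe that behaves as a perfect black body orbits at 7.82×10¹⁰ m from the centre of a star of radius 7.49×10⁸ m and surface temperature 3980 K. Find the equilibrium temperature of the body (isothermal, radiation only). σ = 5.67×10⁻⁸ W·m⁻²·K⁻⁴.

T ≈ 275 K

The star's surface emits σT_*⁴; at distance d the flux is S = σT_*⁴(R_*/d)².
S = 5.67×10⁻⁸·(3980)⁴·(7.49×10⁸/7.82×10¹⁰)² = 1305 W/m².
For an isothermal sphere T⁴ = (1−a)S/(4σ) = 5.755×10⁹ K⁴.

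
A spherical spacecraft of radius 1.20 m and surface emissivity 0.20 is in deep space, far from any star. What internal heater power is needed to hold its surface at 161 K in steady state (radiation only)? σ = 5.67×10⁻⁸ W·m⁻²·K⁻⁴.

P = εσ·4πr²·T⁴.
4πr² = 18.10 m²; T⁴ = 6.719×10⁸ K⁴.
P = 0.20·5.67×10⁻⁸·18.10·6.719×10⁸.

P ≈ 138 W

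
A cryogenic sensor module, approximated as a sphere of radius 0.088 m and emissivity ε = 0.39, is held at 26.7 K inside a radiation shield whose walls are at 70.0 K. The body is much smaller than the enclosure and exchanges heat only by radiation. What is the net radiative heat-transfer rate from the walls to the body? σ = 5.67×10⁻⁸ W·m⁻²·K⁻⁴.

For a small grey body in a large enclosure: P_net = εσA(T_body⁴ − T_wall⁴).
A = 4πr² = 0.09731 m²; T_body⁴ − T_wall⁴ = 5.082×10⁵ − 2.401×10⁷ = -2.350×10⁷ K⁴.
|P_net| = 0.39·5.67×10⁻⁸·0.09731·2.350×10⁷.

P_net ≈ 0.0506 W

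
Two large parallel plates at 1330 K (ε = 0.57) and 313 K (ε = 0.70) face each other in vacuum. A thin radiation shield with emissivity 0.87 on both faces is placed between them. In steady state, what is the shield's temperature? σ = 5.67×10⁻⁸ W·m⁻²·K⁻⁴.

T_s ≈ 1090 K

In steady state the net flux on the hot side equals that on the cold side.
σ(T₁⁴−T_s⁴)/D₁ = σ(T_s⁴−T₂⁴)/D₂, with D₁ = 1/ε₁+1/ε_s−1 = 1.904, D₂ = 1/ε_s+1/ε₂−1 = 1.578.
Solve for T_s⁴: T_s⁴ = (D₂·T₁⁴ + D₁·T₂⁴)/(D₁+D₂) = 1.423×10¹² K⁴.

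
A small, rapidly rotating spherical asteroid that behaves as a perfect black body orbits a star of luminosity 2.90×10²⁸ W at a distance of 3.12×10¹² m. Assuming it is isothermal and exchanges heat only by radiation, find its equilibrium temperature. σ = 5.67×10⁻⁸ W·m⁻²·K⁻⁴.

T ≈ 180 K

First find the stellar flux at distance d: S = L/(4πd²) = 2.90×10²⁸/(4π·(3.12×10¹²)²) = 237.1 W/m².
For an isothermal sphere, absorbed (1−a)S·πr² = emitted σ·4πr²·T⁴, so T⁴ = (1−a)S/(4σ).
T⁴ = 1.00·237.1/(4·5.67×10⁻⁸) = 1.045×10⁹ K⁴.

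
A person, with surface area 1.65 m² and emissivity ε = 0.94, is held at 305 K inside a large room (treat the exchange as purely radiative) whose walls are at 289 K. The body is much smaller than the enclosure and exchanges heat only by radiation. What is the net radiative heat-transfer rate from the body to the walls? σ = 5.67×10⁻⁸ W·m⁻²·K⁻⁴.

For a small grey body in a large enclosure: P_net = εσA(T_body⁴ − T_wall⁴).
A = 1.65 m²; T_body⁴ − T_wall⁴ = 8.654×10⁹ − 6.976×10⁹ = 1.678×10⁹ K⁴.
|P_net| = 0.94·5.67×10⁻⁸·1.650·1.678×10⁹.

P_net ≈ 148 W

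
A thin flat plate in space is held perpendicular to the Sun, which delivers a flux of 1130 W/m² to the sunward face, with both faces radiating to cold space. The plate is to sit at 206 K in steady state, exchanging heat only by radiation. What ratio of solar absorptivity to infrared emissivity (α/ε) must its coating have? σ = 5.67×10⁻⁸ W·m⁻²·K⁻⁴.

Balance: αS·A = εσ·2A·T⁴ ⇒ α/ε = 2σT⁴/S.
α/ε = 2·5.67×10⁻⁸·(206)⁴/1130 = 2·5.67×10⁻⁸·1.801×10⁹/1130.

α/ε ≈ 0.181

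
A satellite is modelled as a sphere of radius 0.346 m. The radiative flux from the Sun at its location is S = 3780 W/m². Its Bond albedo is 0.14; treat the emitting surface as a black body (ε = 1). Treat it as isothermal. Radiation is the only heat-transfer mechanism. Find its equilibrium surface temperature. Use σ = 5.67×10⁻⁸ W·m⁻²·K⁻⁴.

T ≈ 346 K

At equilibrium, absorbed power = emitted power.
Absorbing cross-section = πr² = 0.3761 m²; emitting surface = 4πr² = 1.504 m² (ratio 4).
(1−a)S·A_cross = εσ·A_surf·T⁴  ⇒  T⁴ = (1−a)S/(4σ).
T⁴ = 0.860·3780/(4·5.67×10⁻⁸) = 1.433×10¹⁰ K⁴.
T = (1.433×10¹⁰)^(1/4).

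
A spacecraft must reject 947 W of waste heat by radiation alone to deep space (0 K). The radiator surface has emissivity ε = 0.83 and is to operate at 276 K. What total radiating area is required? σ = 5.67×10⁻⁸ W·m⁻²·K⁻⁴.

P = εσA T⁴ ⇒ A = P/(εσT⁴).
T⁴ = 5.803×10⁹ K⁴.
A = 947/(0.83 × 5.67×10⁻⁸ × 5.803×10⁹).

A ≈ 3.47 m²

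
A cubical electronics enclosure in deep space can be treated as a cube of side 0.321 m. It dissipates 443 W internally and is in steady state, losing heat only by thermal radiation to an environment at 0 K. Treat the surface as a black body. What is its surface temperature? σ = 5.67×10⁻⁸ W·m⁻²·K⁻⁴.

Steady state: internal power = radiated power, P = εσA T⁴.
Radiating area A = 6L² = 0.6182 m².
T⁴ = P/(εσA) = 443/(1.0·5.67×10⁻⁸·0.6182) = 1.264×10¹⁰ K⁴.
T = (1.264×10¹⁰)^(1/4).

T ≈ 335 K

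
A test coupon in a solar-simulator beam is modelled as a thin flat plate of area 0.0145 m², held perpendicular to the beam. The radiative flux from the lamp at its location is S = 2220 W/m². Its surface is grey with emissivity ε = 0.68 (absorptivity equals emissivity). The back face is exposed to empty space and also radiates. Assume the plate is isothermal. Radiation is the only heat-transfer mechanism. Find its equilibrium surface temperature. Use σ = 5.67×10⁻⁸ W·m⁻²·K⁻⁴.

At equilibrium, absorbed power = emitted power.
Absorbing cross-section = A = 0.01450 m²; emitting surface = 2A = 0.02900 m² (ratio 2).
εS·A_cross = εσ·A_surf·T⁴  ⇒  T⁴ = S/(2σ)   (ε cancels).
T⁴ = 2220/(2·5.67×10⁻⁸) = 1.958×10¹⁰ K⁴.
T = (1.958×10¹⁰)^(1/4).

T ≈ 374 K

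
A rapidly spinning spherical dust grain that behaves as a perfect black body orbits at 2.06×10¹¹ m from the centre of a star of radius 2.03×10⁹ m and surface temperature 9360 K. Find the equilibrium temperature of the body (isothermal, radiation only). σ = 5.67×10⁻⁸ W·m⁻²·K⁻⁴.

T ≈ 657 K

The star's surface emits σT_*⁴; at distance d the flux is S = σT_*⁴(R_*/d)².
S = 5.67×10⁻⁸·(9360)⁴·(2.03×10⁹/2.06×10¹¹)² = 42260 W/m².
For an isothermal sphere T⁴ = (1−a)S/(4σ) = 1.863×10¹¹ K⁴.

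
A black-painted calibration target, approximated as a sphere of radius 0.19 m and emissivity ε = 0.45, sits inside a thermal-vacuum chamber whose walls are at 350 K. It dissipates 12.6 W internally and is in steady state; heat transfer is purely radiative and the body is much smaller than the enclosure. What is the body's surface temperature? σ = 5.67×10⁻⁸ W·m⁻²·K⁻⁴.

For a small grey body in a large enclosure, net radiated power = εσA(T⁴ − T_w⁴).
Steady state: P = εσA(T⁴ − T_w⁴) with A = 4πr² = 0.4536 m².
T⁴ = P/(εσA) + T_w⁴ = 12.6/(0.45·5.67×10⁻⁸·0.4536) + (350)⁴
    = 1.089×10⁹ + 1.501×10¹⁰ = 1.609×10¹⁰ K⁴.

T ≈ 356 K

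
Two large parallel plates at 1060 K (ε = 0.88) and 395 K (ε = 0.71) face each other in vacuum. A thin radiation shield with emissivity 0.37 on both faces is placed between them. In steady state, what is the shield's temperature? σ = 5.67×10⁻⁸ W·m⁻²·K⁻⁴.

T_s ≈ 905 K

In steady state the net flux on the hot side equals that on the cold side.
σ(T₁⁴−T_s⁴)/D₁ = σ(T_s⁴−T₂⁴)/D₂, with D₁ = 1/ε₁+1/ε_s−1 = 2.839, D₂ = 1/ε_s+1/ε₂−1 = 3.111.
Solve for T_s⁴: T_s⁴ = (D₂·T₁⁴ + D₁·T₂⁴)/(D₁+D₂) = 6.717×10¹¹ K⁴.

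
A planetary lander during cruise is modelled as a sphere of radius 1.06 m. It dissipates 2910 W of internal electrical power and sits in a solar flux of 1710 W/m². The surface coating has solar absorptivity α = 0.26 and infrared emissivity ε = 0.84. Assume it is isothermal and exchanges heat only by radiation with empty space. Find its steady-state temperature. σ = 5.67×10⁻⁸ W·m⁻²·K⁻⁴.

At steady state, absorbed solar power + internal power = radiated power.
Absorbed: α·S·A_cross = 0.26·1710·3.530 = 1569 W (cross-section πr²).
Total input = 1569 + 2910 = 4479 W.
Radiated: εσ·A_surf·T⁴ with A_surf = 4πr² = 14.12 m².
T⁴ = 4479/(0.84·5.67×10⁻⁸·14.12) = 6.661×10⁹ K⁴.

T ≈ 286 K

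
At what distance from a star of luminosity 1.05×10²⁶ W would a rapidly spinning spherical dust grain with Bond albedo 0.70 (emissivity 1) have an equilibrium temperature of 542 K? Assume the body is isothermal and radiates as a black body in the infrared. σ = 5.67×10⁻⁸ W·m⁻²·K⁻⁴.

d ≈ 1.13×10¹⁰ m

For an isothermal black-emitting sphere, (1−a)S·πr² = σ·4πr²·T⁴ ⇒ S = 4σT⁴/(1−a).
S = 4·5.67×10⁻⁸·(542)⁴/0.300 = 65240 W/m².
Flux falls as S = L/(4πd²), so d = √(L/(4πS)) = √(1.05×10²⁶/(4π·65240)).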